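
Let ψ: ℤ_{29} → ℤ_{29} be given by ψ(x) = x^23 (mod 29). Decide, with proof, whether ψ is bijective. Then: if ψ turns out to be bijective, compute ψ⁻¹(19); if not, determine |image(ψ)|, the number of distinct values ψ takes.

27

Since 29 is prime, the nonzero elements of ℤ_{29} form a cyclic group of order 28.
As gcd(23, 28) = 1, raising to the 23rd power is a bijection on this group: if u^23 ≡ v^23 then (uv^{−1})^23 = 1, and the only element of order dividing gcd(23, 28) = 1 is 1, so u = v.
With ψ(0) = 0 this makes ψ injective on all of ℤ_{29}, hence bijective (finite equal-size domain and codomain). In particular ψ is bijective.
Since ψ is bijective, we find the preimage of 19. The inverse of x ↦ x^23 on (ℤ_{29})^× is x ↦ x^11, because 23·11 = 253 = 9·28 + 1 ≡ 1 (mod 28) and x^{28} = 1 for x ≠ 0 (Fermat). So ψ⁻¹(19) = 19^11 mod 29.
Repeated squaring mod 29: 19^1 ≡ 19, 19^2 ≡ 19² = 361 ≡ 13, 19^4 ≡ 13² = 169 ≡ 24, 19^8 ≡ 24² = 576 ≡ 25. Since 11 = 8 + 2 + 1, 19^11 ≡ 25·13·19: 25·13 = 325 ≡ 6, then 6·19 = 114 ≡ 27. So 19^11 ≡ 27 (mod 29).
Hence ψ⁻¹(19) = 27.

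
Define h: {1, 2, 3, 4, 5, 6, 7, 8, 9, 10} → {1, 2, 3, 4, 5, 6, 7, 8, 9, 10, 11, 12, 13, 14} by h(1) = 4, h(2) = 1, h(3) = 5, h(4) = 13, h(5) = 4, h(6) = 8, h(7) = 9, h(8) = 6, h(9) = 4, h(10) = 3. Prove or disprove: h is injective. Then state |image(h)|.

h(1) = 4 = h(5) with 1 ≠ 5, so h is not injective.
The image of h is {1, 3, 4, 5, 6, 8, 9, 13}, which has 8 elements.

8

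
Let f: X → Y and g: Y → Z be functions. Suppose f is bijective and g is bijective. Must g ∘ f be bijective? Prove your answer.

Injectivity: if g(f(s)) = g(f(t)) then f(s) = f(t) (g injective) so s = t (f injective).
Surjectivity: for c ∈ Z pick b with g(b) = c, then a with f(a) = b; then (g ∘ f)(a) = c.
So g ∘ f is bijective.

bijective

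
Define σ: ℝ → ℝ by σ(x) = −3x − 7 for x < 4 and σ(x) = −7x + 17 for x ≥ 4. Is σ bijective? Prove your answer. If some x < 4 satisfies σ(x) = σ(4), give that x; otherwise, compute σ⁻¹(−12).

Both pieces are strictly decreasing (slopes −3 and −7), so each is injective on its own interval.
The left piece maps (−∞, 4) onto (−19, ∞); the right piece maps [4, ∞) onto (−∞, −11].
These images overlap. In particular σ(4) = −11 (right piece), and solving −3x − 7 = −11 on the left piece gives x = 4/3 < 4.
So σ(4/3) = σ(4) with 4/3 ≠ 4, and σ is not injective, hence not bijective. This x = 4/3 is the requested value below 4.

4/3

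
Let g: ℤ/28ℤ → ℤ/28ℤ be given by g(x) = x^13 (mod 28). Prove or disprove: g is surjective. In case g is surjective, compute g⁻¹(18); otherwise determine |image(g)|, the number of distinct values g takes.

21

g(0) = 0^13 = 0.
g(14): Repeated squaring mod 28: 14^1 ≡ 14, 14^2 ≡ 14² = 196 ≡ 0, 14^4 ≡ 0² = 0, 14^8 ≡ 0² = 0. Since 13 = 8 + 4 + 1, 14^13 ≡ 0·0·14: 0·0 = 0, then 0·14 = 0. So 14^13 ≡ 0 (mod 28).
So g(0) = g(14) = 0 while 0 ≠ 14, so g is not injective.
A non-injective map from the 28-element set ℤ/28ℤ to itself takes at most 27 distinct values, so it cannot be surjective. So g is not surjective.
Since g is not surjective, we determine |image(g)|. Computing x^13 mod 28 for each x (by repeated squaring, reducing mod 28 at every step), the values g(0), g(1), …, g(27) are: 0, 1, 16, 3, 4, 5, 20, 7, 8, 9, 24, 11, 12, 13, 0, 15, 16, 17, 4, 19, 20, 21, 8, 23, 24, 25, 12, 27.
The distinct values are {0, 1, 3, 4, 5, 7, 8, 9, 11, 12, 13, 15, 16, 17, 19, 20, 21, 23, 24, 25, 27}; there are 21 of them.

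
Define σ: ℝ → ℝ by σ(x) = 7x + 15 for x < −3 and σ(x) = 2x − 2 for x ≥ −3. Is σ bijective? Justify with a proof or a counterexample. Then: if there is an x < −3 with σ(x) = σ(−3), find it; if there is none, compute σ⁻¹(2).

Both pieces are strictly increasing (slopes 7 and 2), so each is injective on its own interval.
The left piece maps (−∞, −3) onto (−∞, −6); the right piece maps [−3, ∞) onto [−8, ∞).
These images overlap. In particular σ(−3) = −8 (right piece), and solving 7x + 15 = −8 on the left piece gives x = −23/7 < −3.
So σ(−23/7) = σ(−3) with −23/7 ≠ −3, and σ is not injective, hence not bijective. This x = −23/7 is the requested value below −3.

-23/7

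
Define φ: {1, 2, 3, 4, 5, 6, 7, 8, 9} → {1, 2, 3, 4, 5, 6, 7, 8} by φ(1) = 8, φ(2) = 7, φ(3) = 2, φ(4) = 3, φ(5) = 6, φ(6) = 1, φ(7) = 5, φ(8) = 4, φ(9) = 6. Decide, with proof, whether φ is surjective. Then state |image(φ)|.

8

Every element of the codomain has a preimage: 1 = φ(6), 2 = φ(3), 3 = φ(4), 4 = φ(8), 5 = φ(7), 6 = φ(5), 7 = φ(2), 8 = φ(1).
Thus φ is surjective.
The image of φ is {1, 2, 3, 4, 5, 6, 7, 8}, which has 8 elements.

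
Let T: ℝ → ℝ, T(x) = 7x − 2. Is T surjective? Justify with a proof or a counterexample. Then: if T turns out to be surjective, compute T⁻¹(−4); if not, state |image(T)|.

-2/7

For any y ∈ ℝ, x = (y + 2)/7 satisfies T(x) = y.
Thus T is surjective.
Since T is surjective, we compute T⁻¹(−4) = (−4 + 2)/7 = −2/7.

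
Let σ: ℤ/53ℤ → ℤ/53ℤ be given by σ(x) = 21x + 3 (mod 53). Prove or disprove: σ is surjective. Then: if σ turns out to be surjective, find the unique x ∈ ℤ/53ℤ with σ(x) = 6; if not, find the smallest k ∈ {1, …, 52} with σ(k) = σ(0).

Since gcd(21, 53) = 1, 21 is invertible modulo 53. Euclid's algorithm: 53 = 2·21 + 11, 21 = 1·11 + 10, 11 = 1·10 + 1; back-substituting gives 1 = 48·21 − 19·53, so 21⁻¹ ≡ 48 (mod 53).
For any y ∈ ℤ/53ℤ, x = 48(y − 3) mod 53 satisfies σ(x) = 21·48(y − 3) + 3 ≡ y (since 21·48 ≡ 1 mod 53). So every y has a preimage.
So σ is surjective.
Since σ is surjective, we find σ⁻¹(6): we need 21x ≡ 6 − 3 ≡ 3 (mod 53). Using 21⁻¹ = 48: x ≡ 48·3 = 144 = 2·53 + 38, so x = 38.
Check: σ(38) = 21·38 + 3 = 801 = 15·53 + 6 ≡ 6 (mod 53).

38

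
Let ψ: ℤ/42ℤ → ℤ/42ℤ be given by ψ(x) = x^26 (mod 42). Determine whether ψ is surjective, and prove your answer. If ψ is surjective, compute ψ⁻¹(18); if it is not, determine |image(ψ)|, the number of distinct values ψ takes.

16

ψ(4): Repeated squaring mod 42: 4^1 ≡ 4, 4^2 ≡ 4² = 16, 4^4 ≡ 16² = 256 ≡ 4, 4^8 ≡ 4² = 16, 4^16 ≡ 16² = 256 ≡ 4. Since 26 = 16 + 8 + 2, 4^26 ≡ 4·16·16: 4·16 = 64 ≡ 22, then 22·16 = 352 ≡ 16. So 4^26 ≡ 16 (mod 42).
ψ(10): Repeated squaring mod 42: 10^1 ≡ 10, 10^2 ≡ 10² = 100 ≡ 16, 10^4 ≡ 16² = 256 ≡ 4, 10^8 ≡ 4² = 16, 10^16 ≡ 16² = 256 ≡ 4. Since 26 = 16 + 8 + 2, 10^26 ≡ 4·16·16: 4·16 = 64 ≡ 22, then 22·16 = 352 ≡ 16. So 10^26 ≡ 16 (mod 42).
So ψ(4) = ψ(10) = 16 while 4 ≠ 10, so ψ is not injective.
A non-injective map from the 42-element set ℤ/42ℤ to itself takes at most 41 distinct values, so it cannot be surjective. Hence ψ is not surjective.
Since ψ is not surjective, we determine |image(ψ)|. Computing x^26 mod 42 for each x (by repeated squaring, reducing mod 42 at every step), the values ψ(0), ψ(1), …, ψ(41) are: 0, 1, 4, 9, 16, 25, 36, 7, 22, 39, 16, 37, 18, 1, 28, 15, 4, 37, 30, 25, 22, 21, 22, 25, 30, 37, 4, 15, 28, 1, 18, 37, 16, 39, 22, 7, 36, 25, 16, 9, 4, 1.
The distinct values are {0, 1, 4, 7, 9, 15, 16, 18, 21, 22, 25, 28, 30, 36, 37, 39}; there are 16 of them.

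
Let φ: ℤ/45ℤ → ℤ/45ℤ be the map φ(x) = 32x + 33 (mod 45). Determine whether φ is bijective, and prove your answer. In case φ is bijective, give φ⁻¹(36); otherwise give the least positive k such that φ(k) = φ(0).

Suppose φ(s) = φ(t) in ℤ/45ℤ. Then 32s + 33 ≡ 32t + 33 (mod 45), so 32(s − t) ≡ 0 (mod 45).
Since gcd(32, 45) = 1, 32 is invertible modulo 45, therefore s − t ≡ 0 (mod 45), i.e. s = t.
We now compute 32⁻¹ mod 45 explicitly. Euclid's algorithm: 45 = 1·32 + 13, 32 = 2·13 + 6, 13 = 2·6 + 1; back-substituting gives 1 = 38·32 − 27·45, so 32⁻¹ ≡ 38 (mod 45).
For any y ∈ ℤ/45ℤ, x = 38(y − 33) mod 45 satisfies φ(x) = 32·38(y − 33) + 33 ≡ y (since 32·38 ≡ 1 mod 45). So every y has a preimage.
Thus φ is bijective.
Since φ is bijective, we compute φ⁻¹(36): solve 32x + 33 ≡ 36 (mod 45), i.e. 32x ≡ 3 (mod 45).
Multiplying by 32⁻¹ = 38 gives x ≡ 38·3 = 114 = 2·45 + 24 ≡ 24 (mod 45).
Check: φ(24) = 32·24 + 33 = 801 = 17·45 + 36 ≡ 36 (mod 45).

24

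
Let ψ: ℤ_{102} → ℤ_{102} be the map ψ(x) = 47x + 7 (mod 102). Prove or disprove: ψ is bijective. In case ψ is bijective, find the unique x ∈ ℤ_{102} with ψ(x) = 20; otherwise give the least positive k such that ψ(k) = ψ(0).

If ψ(a) = ψ(b), then 47a ≡ 47b (mod 102). Because gcd(47, 102) = 1, we may cancel 47 to get a ≡ b (mod 102).
We now compute 47⁻¹ mod 102 explicitly. Euclid's algorithm: 102 = 2·47 + 8, 47 = 5·8 + 7, 8 = 1·7 + 1; back-substituting gives 1 = 89·47 − 41·102, so 47⁻¹ ≡ 89 (mod 102).
Then y ↦ 89(y − 7) is a two-sided inverse to ψ, so every y ∈ ℤ_{102} has a preimage.
So ψ is bijective.
Since ψ is bijective, we compute ψ⁻¹(20): solve 47x + 7 ≡ 20 (mod 102), i.e. 47x ≡ 13 (mod 102).
Multiplying by 47⁻¹ = 89 gives x ≡ 89·13 = 1157 = 11·102 + 35 ≡ 35 (mod 102).
Check: ψ(35) = 47·35 + 7 = 1652 = 16·102 + 20 ≡ 20 (mod 102).

35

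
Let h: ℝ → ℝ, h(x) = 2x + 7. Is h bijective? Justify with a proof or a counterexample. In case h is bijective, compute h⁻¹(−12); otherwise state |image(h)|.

By definition, h is injective if h(x_1) = h(x_2) implies x_1 = x_2.
Suppose h(x_1) = h(x_2). Then 2x_1 + 7 = 2x_2 + 7, thus 2x_1 = 2x_2, so x_1 = x_2.
For any y ∈ ℝ, x = (y − 7)/2 satisfies h(x) = y.
Thus h is bijective.
Since h is bijective, we compute h⁻¹(−12) = (−12 − 7)/2 = −19/2.

-19/2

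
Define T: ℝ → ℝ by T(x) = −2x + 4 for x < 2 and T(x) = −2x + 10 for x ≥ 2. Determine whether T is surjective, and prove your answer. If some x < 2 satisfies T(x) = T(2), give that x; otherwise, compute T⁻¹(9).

Both pieces are strictly decreasing (slopes −2 and −2), so each is injective on its own interval.
The left piece maps (−∞, 2) onto (0, ∞); the right piece maps [2, ∞) onto (−∞, 6].
The union (0, ∞) ∪ (−∞, 6] covers ℝ, so T is surjective.
For the follow-up: the images overlap, so an x < 2 with T(x) = T(2) exists. T(2) = 6; solving −2x + 4 = 6 for x < 2 gives x = (6 − 4)/(−2) = −1.

-1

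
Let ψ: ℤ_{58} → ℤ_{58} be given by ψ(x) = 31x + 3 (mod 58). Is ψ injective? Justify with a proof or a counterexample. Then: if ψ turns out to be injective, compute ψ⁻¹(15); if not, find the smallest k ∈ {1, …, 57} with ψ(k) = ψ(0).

Suppose ψ(x_1) = ψ(x_2) in ℤ_{58}. Then 31x_1 + 3 ≡ 31x_2 + 3 (mod 58), thus 31(x_1 − x_2) ≡ 0 (mod 58).
Since gcd(31, 58) = 1, 31 is invertible modulo 58, so x_1 − x_2 ≡ 0 (mod 58), i.e. x_1 = x_2.
Therefore ψ is injective.
We now compute 31⁻¹ mod 58 explicitly. Euclid's algorithm: 58 = 1·31 + 27, 31 = 1·27 + 4, 27 = 6·4 + 3, 4 = 1·3 + 1; back-substituting gives 1 = 15·31 − 8·58, so 31⁻¹ ≡ 15 (mod 58).
Since ψ is injective, we compute ψ⁻¹(15): solve 31x + 3 ≡ 15 (mod 58), i.e. 31x ≡ 12 (mod 58).
Multiplying by 31⁻¹ = 15 gives x ≡ 15·12 = 180 = 3·58 + 6 ≡ 6 (mod 58).
Check: ψ(6) = 31·6 + 3 = 189 = 3·58 + 15 ≡ 15 (mod 58).

6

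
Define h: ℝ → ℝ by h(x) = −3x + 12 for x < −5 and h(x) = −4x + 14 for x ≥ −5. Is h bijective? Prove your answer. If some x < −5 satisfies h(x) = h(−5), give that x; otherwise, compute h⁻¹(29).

-22/3

Both pieces are strictly decreasing (slopes −3 and −4), so each is injective on its own interval.
The left piece maps (−∞, −5) onto (27, ∞); the right piece maps [−5, ∞) onto (−∞, 34].
These images overlap. In particular h(−5) = 34 (right piece), and solving −3x + 12 = 34 on the left piece gives x = −22/3 < −5.
So h(−22/3) = h(−5) with −22/3 ≠ −5, and h is not injective, hence not bijective. This x = −22/3 is the requested value below −5.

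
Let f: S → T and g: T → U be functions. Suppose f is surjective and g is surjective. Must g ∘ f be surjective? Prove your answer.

Let c ∈ U. Since g is surjective, there is b ∈ T with g(b) = c. Since f is surjective, there is a ∈ S with f(a) = b.
Then (g ∘ f)(a) = g(b) = c. So g ∘ f is surjective.

surjective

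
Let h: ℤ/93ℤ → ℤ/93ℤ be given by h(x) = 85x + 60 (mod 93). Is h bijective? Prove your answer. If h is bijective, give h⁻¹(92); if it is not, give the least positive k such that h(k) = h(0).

89

If h(u) = h(v), then 85u ≡ 85v (mod 93). Because gcd(85, 93) = 1, we may cancel 85 to get u ≡ v (mod 93).
We now compute 85⁻¹ mod 93 explicitly. Euclid's algorithm: 93 = 1·85 + 8, 85 = 10·8 + 5, 8 = 1·5 + 3, 5 = 1·3 + 2, 3 = 1·2 + 1; back-substituting gives 1 = 58·85 − 53·93, so 85⁻¹ ≡ 58 (mod 93).
Then y ↦ 58(y − 60) is a two-sided inverse to h, so every y ∈ ℤ/93ℤ has a preimage.
Hence h is bijective.
Since h is bijective, we compute h⁻¹(92): solve 85x + 60 ≡ 92 (mod 93), i.e. 85x ≡ 32 (mod 93).
Multiplying by 85⁻¹ = 58 gives x ≡ 58·32 = 1856 = 19·93 + 89 ≡ 89 (mod 93).
Check: h(89) = 85·89 + 60 = 7625 = 81·93 + 92 ≡ 92 (mod 93).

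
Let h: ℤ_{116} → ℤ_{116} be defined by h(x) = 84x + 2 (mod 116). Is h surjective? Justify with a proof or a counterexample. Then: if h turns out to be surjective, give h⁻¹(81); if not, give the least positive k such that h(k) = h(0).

29

Since gcd(84, 116) = 4, we have 84x ≡ 0 (mod 4) for all x, so h(x) ≡ 2 (mod 4).
But 0 ≢ 2 (mod 4), so 0 ∈ ℤ_{116} has no preimage. So h is not surjective.
Since h is not surjective, we find the least positive k with h(k) = h(0): this means 84k ≡ 0 (mod 116), i.e. 116 ∣ 84k. Since gcd(84, 116) = 4, dividing through by 4 this holds exactly when 29 ∣ 21k, and as gcd(21, 29) = 1, exactly when 29 ∣ k.
The smallest positive such k is 29.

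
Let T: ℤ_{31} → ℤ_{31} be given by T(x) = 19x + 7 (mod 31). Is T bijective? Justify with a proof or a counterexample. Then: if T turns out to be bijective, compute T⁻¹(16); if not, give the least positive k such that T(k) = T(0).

7

By definition, T is injective if T(x_1) = T(x_2) implies x_1 = x_2.
Suppose T(x_1) = T(x_2) in ℤ_{31}. Then 19x_1 + 7 ≡ 19x_2 + 7 (mod 31), hence 19(x_1 − x_2) ≡ 0 (mod 31).
Since gcd(19, 31) = 1, 19 is invertible modulo 31, so x_1 − x_2 ≡ 0 (mod 31), i.e. x_1 = x_2.
We now compute 19⁻¹ mod 31 explicitly. Euclid's algorithm: 31 = 1·19 + 12, 19 = 1·12 + 7, 12 = 1·7 + 5, 7 = 1·5 + 2, 5 = 2·2 + 1; back-substituting gives 1 = 18·19 − 11·31, so 19⁻¹ ≡ 18 (mod 31).
For any y ∈ ℤ_{31}, x = 18(y − 7) mod 31 satisfies T(x) = 19·18(y − 7) + 7 ≡ y (since 19·18 ≡ 1 mod 31). So every y has a preimage.
So T is bijective.
Since T is bijective, we compute T⁻¹(16): solve 19x + 7 ≡ 16 (mod 31), i.e. 19x ≡ 9 (mod 31).
Multiplying by 19⁻¹ = 18 gives x ≡ 18·9 = 162 = 5·31 + 7 ≡ 7 (mod 31).
Check: T(7) = 19·7 + 7 = 140 = 4·31 + 16 ≡ 16 (mod 31).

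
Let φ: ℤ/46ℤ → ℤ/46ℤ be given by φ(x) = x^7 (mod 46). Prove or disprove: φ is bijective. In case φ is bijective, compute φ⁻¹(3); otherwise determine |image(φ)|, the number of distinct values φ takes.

29

Computing x^7 mod 46 for each x (by repeated squaring, reducing mod 46 at every step), the values φ(0), φ(1), …, φ(45) are: 0, 1, 36, 25, 8, 17, 26, 5, 12, 27, 14, 7, 16, 9, 42, 11, 18, 43, 6, 15, 44, 33, 22, 23, 24, 13, 2, 31, 40, 3, 28, 35, 4, 37, 30, 39, 32, 19, 34, 41, 20, 29, 38, 21, 10, 45.
Every element of ℤ/46ℤ appears exactly once in this list, so φ is a bijection, and in particular bijective.
Since φ is bijective, we read off the preimage of 3 from the same table: φ(29) = 3, so φ⁻¹(3) = 29.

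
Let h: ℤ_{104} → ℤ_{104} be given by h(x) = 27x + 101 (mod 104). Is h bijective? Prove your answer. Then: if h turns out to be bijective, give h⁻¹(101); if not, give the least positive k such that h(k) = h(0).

0

If h(s) = h(t), then 27s ≡ 27t (mod 104). Because gcd(27, 104) = 1, we may cancel 27 to get s ≡ t (mod 104).
We now compute 27⁻¹ mod 104 explicitly. Euclid's algorithm: 104 = 3·27 + 23, 27 = 1·23 + 4, 23 = 5·4 + 3, 4 = 1·3 + 1; back-substituting gives 1 = 27·27 − 7·104, so 27⁻¹ ≡ 27 (mod 104).
Then y ↦ 27(y − 101) is a two-sided inverse to h, so every y ∈ ℤ_{104} has a preimage.
Therefore h is bijective.
Since h is bijective, we compute h⁻¹(101): solve 27x + 101 ≡ 101 (mod 104), i.e. 27x ≡ 0 (mod 104).
Multiplying by 27⁻¹ = 27 gives x ≡ 27·0 = 0 ≡ 0 (mod 104).
Check: h(0) = 27·0 + 101 = 101 ≡ 101 (mod 104).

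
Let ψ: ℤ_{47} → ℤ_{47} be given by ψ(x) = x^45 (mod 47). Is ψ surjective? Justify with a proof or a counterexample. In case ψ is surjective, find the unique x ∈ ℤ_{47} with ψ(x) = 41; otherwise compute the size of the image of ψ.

Since 47 is prime, the nonzero elements of ℤ_{47} form a cyclic group of order 46.
As gcd(45, 46) = 1, raising to the 45th power is a bijection on this group: if u^45 ≡ v^45 then (uv^{−1})^45 = 1, and the only element of order dividing gcd(45, 46) = 1 is 1, so u = v.
With ψ(0) = 0 this makes ψ injective on all of ℤ_{47}, hence bijective (finite equal-size domain and codomain). In particular ψ is surjective.
Since ψ is surjective, we find the preimage of 41. The inverse of x ↦ x^45 on (ℤ_{47})^× is x ↦ x^45, because 45·45 = 2025 = 44·46 + 1 ≡ 1 (mod 46) and x^{46} = 1 for x ≠ 0 (Fermat). So ψ⁻¹(41) = 41^45 mod 47.
Repeated squaring mod 47: 41^1 ≡ 41, 41^2 ≡ 41² = 1681 ≡ 36, 41^4 ≡ 36² = 1296 ≡ 27, 41^8 ≡ 27² = 729 ≡ 24, 41^16 ≡ 24² = 576 ≡ 12, 41^32 ≡ 12² = 144 ≡ 3. Since 45 = 32 + 8 + 4 + 1, 41^45 ≡ 3·24·27·41: 3·24 = 72 ≡ 25, then 25·27 = 675 ≡ 17, then 17·41 = 697 ≡ 39. So 41^45 ≡ 39 (mod 47).
Hence ψ⁻¹(41) = 39.

39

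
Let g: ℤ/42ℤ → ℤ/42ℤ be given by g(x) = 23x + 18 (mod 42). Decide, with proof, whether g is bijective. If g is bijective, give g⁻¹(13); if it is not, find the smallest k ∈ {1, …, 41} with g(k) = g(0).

29

Recall: g is injective if g(a) = g(b) implies a = b.
Suppose g(a) = g(b) in ℤ/42ℤ. Then 23a + 18 ≡ 23b + 18 (mod 42), thus 23(a − b) ≡ 0 (mod 42).
Since gcd(23, 42) = 1, 23 is invertible modulo 42, thus a − b ≡ 0 (mod 42), i.e. a = b.
We now compute 23⁻¹ mod 42 explicitly. Euclid's algorithm: 42 = 1·23 + 19, 23 = 1·19 + 4, 19 = 4·4 + 3, 4 = 1·3 + 1; back-substituting gives 1 = 11·23 − 6·42, so 23⁻¹ ≡ 11 (mod 42).
For any y ∈ ℤ/42ℤ, x = 11(y − 18) mod 42 satisfies g(x) = 23·11(y − 18) + 18 ≡ y (since 23·11 ≡ 1 mod 42). So every y has a preimage.
Thus g is bijective.
Since g is bijective, we compute g⁻¹(13): solve 23x + 18 ≡ 13 (mod 42), i.e. 23x ≡ 37 (mod 42).
Multiplying by 23⁻¹ = 11 gives x ≡ 11·37 = 407 = 9·42 + 29 ≡ 29 (mod 42).
Check: g(29) = 23·29 + 18 = 685 = 16·42 + 13 ≡ 13 (mod 42).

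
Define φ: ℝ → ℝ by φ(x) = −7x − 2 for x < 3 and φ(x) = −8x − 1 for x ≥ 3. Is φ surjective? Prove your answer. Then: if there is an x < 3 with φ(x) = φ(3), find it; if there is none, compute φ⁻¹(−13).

Both pieces are strictly decreasing (slopes −7 and −8), so each is injective on its own interval.
The left piece maps (−∞, 3) onto (−23, ∞); the right piece maps [3, ∞) onto (−∞, −25].
The union (−23, ∞) ∪ (−∞, −25] omits the interval between −23 and −25; in particular −23 has no preimage. So φ is not surjective.
Because the two images are disjoint, no x < 3 has φ(x) = φ(3), so we compute φ⁻¹(−13): −13 lies in (−23, ∞), so solve −7x − 2 = −13: x = (−13 + 2)/(−7) = 11/7.

11/7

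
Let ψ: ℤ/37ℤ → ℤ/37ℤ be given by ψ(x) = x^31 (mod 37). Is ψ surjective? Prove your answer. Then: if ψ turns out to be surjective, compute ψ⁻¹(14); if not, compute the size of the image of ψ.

Since 37 is prime, the nonzero elements of ℤ/37ℤ form a cyclic group of order 36.
As gcd(31, 36) = 1, raising to the 31st power is a bijection on this group: if a^31 ≡ b^31 then (ab^{−1})^31 = 1, and the only element of order dividing gcd(31, 36) = 1 is 1, so a = b.
With ψ(0) = 0 this makes ψ injective on all of ℤ/37ℤ, hence bijective (finite equal-size domain and codomain). In particular ψ is surjective.
Since ψ is surjective, we find the preimage of 14. The inverse of x ↦ x^31 on (ℤ/37ℤ)^× is x ↦ x^7, because 31·7 = 217 = 6·36 + 1 ≡ 1 (mod 36) and x^{36} = 1 for x ≠ 0 (Fermat). So ψ⁻¹(14) = 14^7 mod 37.
Repeated squaring mod 37: 14^1 ≡ 14, 14^2 ≡ 14² = 196 ≡ 11, 14^4 ≡ 11² = 121 ≡ 10. Since 7 = 4 + 2 + 1, 14^7 ≡ 10·11·14: 10·11 = 110 ≡ 36, then 36·14 = 504 ≡ 23. So 14^7 ≡ 23 (mod 37).
Hence ψ⁻¹(14) = 23.

23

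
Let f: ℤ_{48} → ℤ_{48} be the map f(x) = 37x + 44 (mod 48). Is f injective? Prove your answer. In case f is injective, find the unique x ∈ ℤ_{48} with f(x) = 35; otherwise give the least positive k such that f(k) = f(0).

27

Recall: f is injective when f(x_1) = f(x_2) forces x_1 = x_2.
If f(x_1) = f(x_2), then 37x_1 ≡ 37x_2 (mod 48). Because gcd(37, 48) = 1, we may cancel 37 to get x_1 ≡ x_2 (mod 48).
Therefore f is injective.
We now compute 37⁻¹ mod 48 explicitly. Euclid's algorithm: 48 = 1·37 + 11, 37 = 3·11 + 4, 11 = 2·4 + 3, 4 = 1·3 + 1; back-substituting gives 1 = 13·37 − 10·48, so 37⁻¹ ≡ 13 (mod 48).
Since f is injective, we compute f⁻¹(35): solve 37x + 44 ≡ 35 (mod 48), i.e. 37x ≡ 39 (mod 48).
Multiplying by 37⁻¹ = 13 gives x ≡ 13·39 = 507 = 10·48 + 27 ≡ 27 (mod 48).
Check: f(27) = 37·27 + 44 = 1043 = 21·48 + 35 ≡ 35 (mod 48).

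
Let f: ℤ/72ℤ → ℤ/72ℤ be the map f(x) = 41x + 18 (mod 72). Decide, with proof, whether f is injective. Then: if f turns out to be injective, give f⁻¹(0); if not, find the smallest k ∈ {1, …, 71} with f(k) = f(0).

Suppose f(u) = f(v) in ℤ/72ℤ. Then 41u + 18 ≡ 41v + 18 (mod 72), thus 41(u − v) ≡ 0 (mod 72).
Since gcd(41, 72) = 1, 41 is invertible modulo 72, thus u − v ≡ 0 (mod 72), i.e. u = v.
Thus f is injective.
We now compute 41⁻¹ mod 72 explicitly. Euclid's algorithm: 72 = 1·41 + 31, 41 = 1·31 + 10, 31 = 3·10 + 1; back-substituting gives 1 = 65·41 − 37·72, so 41⁻¹ ≡ 65 (mod 72).
Since f is injective, we find f⁻¹(0): we need 41x ≡ 0 − 18 ≡ 54 (mod 72). Using 41⁻¹ = 65: x ≡ 65·54 = 3510 = 48·72 + 54, so x = 54.
Check: f(54) = 41·54 + 18 = 2232 = 31·72 + 0 ≡ 0 (mod 72).

54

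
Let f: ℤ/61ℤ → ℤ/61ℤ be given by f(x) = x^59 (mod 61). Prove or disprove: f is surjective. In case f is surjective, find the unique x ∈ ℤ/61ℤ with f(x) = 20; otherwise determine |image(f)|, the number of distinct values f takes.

58

Since 61 is prime, the nonzero elements of ℤ/61ℤ form a cyclic group of order 60.
As gcd(59, 60) = 1, raising to the 59th power is a bijection on this group: if u^59 ≡ v^59 then (uv^{−1})^59 = 1, and the only element of order dividing gcd(59, 60) = 1 is 1, so u = v.
With f(0) = 0 this makes f injective on all of ℤ/61ℤ, hence bijective (finite equal-size domain and codomain). In particular f is surjective.
Since f is surjective, we find the preimage of 20. The inverse of x ↦ x^59 on (ℤ/61ℤ)^× is x ↦ x^59, because 59·59 = 3481 = 58·60 + 1 ≡ 1 (mod 60) and x^{60} = 1 for x ≠ 0 (Fermat). So f⁻¹(20) = 20^59 mod 61.
Repeated squaring mod 61: 20^1 ≡ 20, 20^2 ≡ 20² = 400 ≡ 34, 20^4 ≡ 34² = 1156 ≡ 58, 20^8 ≡ 58² = 3364 ≡ 9, 20^16 ≡ 9² = 81 ≡ 20, 20^32 ≡ 20² = 400 ≡ 34. Since 59 = 32 + 16 + 8 + 2 + 1, 20^59 ≡ 34·20·9·34·20: 34·20 = 680 ≡ 9, then 9·9 = 81 ≡ 20, then 20·34 = 680 ≡ 9, then 9·20 = 180 ≡ 58. So 20^59 ≡ 58 (mod 61).
Hence f⁻¹(20) = 58.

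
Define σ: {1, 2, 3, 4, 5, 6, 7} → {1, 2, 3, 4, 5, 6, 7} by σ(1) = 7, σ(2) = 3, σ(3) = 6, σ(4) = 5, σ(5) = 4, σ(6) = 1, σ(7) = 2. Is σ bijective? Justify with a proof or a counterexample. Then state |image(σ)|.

The values 7, 3, 6, 5, 4, 1, 2 are a permutation of {1, 2, 3, 4, 5, 6, 7}: each element appears exactly once.
So σ is injective and surjective, hence bijective.
The image of σ is {1, 2, 3, 4, 5, 6, 7}, which has 7 elements.

7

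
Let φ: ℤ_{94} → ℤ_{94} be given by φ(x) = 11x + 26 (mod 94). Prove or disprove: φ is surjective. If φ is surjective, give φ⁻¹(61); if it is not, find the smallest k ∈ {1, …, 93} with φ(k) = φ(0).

Since gcd(11, 94) = 1, 11 is invertible modulo 94. Euclid's algorithm: 94 = 8·11 + 6, 11 = 1·6 + 5, 6 = 1·5 + 1; back-substituting gives 1 = 77·11 − 9·94, so 11⁻¹ ≡ 77 (mod 94).
Then y ↦ 77(y − 26) is a two-sided inverse to φ, so every y ∈ ℤ_{94} has a preimage.
Thus φ is surjective.
Since φ is surjective, we find φ⁻¹(61): we need 11x ≡ 61 − 26 ≡ 35 (mod 94). Using 11⁻¹ = 77: x ≡ 77·35 = 2695 = 28·94 + 63, so x = 63.
Check: φ(63) = 11·63 + 26 = 719 = 7·94 + 61 ≡ 61 (mod 94).

63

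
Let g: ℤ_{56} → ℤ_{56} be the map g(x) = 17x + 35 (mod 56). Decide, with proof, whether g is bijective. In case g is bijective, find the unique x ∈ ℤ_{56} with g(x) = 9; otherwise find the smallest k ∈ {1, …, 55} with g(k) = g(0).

If g(u) = g(v), then 17u ≡ 17v (mod 56). Because gcd(17, 56) = 1, we may cancel 17 to get u ≡ v (mod 56).
We now compute 17⁻¹ mod 56 explicitly. Euclid's algorithm: 56 = 3·17 + 5, 17 = 3·5 + 2, 5 = 2·2 + 1; back-substituting gives 1 = 33·17 − 10·56, so 17⁻¹ ≡ 33 (mod 56).
Then y ↦ 33(y − 35) is a two-sided inverse to g, so every y ∈ ℤ_{56} has a preimage.
So g is bijective.
Since g is bijective, we find g⁻¹(9): we need 17x ≡ 9 − 35 ≡ 30 (mod 56). Using 17⁻¹ = 33: x ≡ 33·30 = 990 = 17·56 + 38, so x = 38.
Check: g(38) = 17·38 + 35 = 681 = 12·56 + 9 ≡ 9 (mod 56).

38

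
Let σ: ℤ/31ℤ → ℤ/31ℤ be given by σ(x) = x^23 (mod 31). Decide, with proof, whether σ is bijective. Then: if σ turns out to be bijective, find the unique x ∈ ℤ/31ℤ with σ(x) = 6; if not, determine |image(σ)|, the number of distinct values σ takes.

Since 31 is prime, the nonzero elements of ℤ/31ℤ form a cyclic group of order 30.
As gcd(23, 30) = 1, raising to the 23rd power is a bijection on this group: if u^23 ≡ v^23 then (uv^{−1})^23 = 1, and the only element of order dividing gcd(23, 30) = 1 is 1, so u = v.
With σ(0) = 0 this makes σ injective on all of ℤ/31ℤ, hence bijective (finite equal-size domain and codomain). In particular σ is bijective.
Since σ is bijective, we find the preimage of 6. The inverse of x ↦ x^23 on (ℤ/31ℤ)^× is x ↦ x^17, because 23·17 = 391 = 13·30 + 1 ≡ 1 (mod 30) and x^{30} = 1 for x ≠ 0 (Fermat). So σ⁻¹(6) = 6^17 mod 31.
Repeated squaring mod 31: 6^1 ≡ 6, 6^2 ≡ 6² = 36 ≡ 5, 6^4 ≡ 5² = 25, 6^8 ≡ 25² = 625 ≡ 5, 6^16 ≡ 5² = 25. Since 17 = 16 + 1, 6^17 ≡ 25·6: 25·6 = 150 ≡ 26. So 6^17 ≡ 26 (mod 31).
Hence σ⁻¹(6) = 26.

26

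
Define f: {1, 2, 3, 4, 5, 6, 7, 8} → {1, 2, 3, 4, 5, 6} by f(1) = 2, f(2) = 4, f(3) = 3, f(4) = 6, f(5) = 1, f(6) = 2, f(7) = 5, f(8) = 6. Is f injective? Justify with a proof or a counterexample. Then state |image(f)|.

6

f(1) = 2 = f(6) with 1 ≠ 6, so f is not injective.
The image of f is {1, 2, 3, 4, 5, 6}, which has 6 elements.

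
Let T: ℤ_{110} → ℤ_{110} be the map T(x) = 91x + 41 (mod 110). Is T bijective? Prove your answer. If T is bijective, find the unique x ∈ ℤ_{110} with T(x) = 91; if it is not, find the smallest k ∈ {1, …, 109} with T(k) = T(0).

Suppose T(u) = T(v) in ℤ_{110}. Then 91u + 41 ≡ 91v + 41 (mod 110), so 91(u − v) ≡ 0 (mod 110).
Since gcd(91, 110) = 1, 91 is invertible modulo 110, hence u − v ≡ 0 (mod 110), i.e. u = v.
We now compute 91⁻¹ mod 110 explicitly. Euclid's algorithm: 110 = 1·91 + 19, 91 = 4·19 + 15, 19 = 1·15 + 4, 15 = 3·4 + 3, 4 = 1·3 + 1; back-substituting gives 1 = 81·91 − 67·110, so 91⁻¹ ≡ 81 (mod 110).
Then y ↦ 81(y − 41) is a two-sided inverse to T, so every y ∈ ℤ_{110} has a preimage.
Thus T is bijective.
Since T is bijective, we find T⁻¹(91): we need 91x ≡ 91 − 41 ≡ 50 (mod 110). Using 91⁻¹ = 81: x ≡ 81·50 = 4050 = 36·110 + 90, so x = 90.
Check: T(90) = 91·90 + 41 = 8231 = 74·110 + 91 ≡ 91 (mod 110).

90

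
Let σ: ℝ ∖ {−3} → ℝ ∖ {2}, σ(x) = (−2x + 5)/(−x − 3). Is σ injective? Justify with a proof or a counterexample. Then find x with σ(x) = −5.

Suppose σ(u) = σ(v). Cross-multiplying: (−2u + 5)(−v − 3) = (−2v + 5)(−u − 3).
Expanding both sides and cancelling the symmetric terms leaves 11·(u − v) = 0. Since 11 ≠ 0, u = v. Thus σ is injective.
Solving σ(x) = −5: cross-multiplying gives −2x + 5 = −5(−x − 3), which rearranges to −7x = 10, so x = −10/7.

-10/7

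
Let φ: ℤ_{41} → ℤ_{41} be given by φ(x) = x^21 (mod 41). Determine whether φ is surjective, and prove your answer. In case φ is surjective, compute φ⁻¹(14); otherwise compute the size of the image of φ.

27

Since 41 is prime, the nonzero elements of ℤ_{41} form a cyclic group of order 40.
As gcd(21, 40) = 1, raising to the 21st power is a bijection on this group: if u^21 ≡ v^21 then (uv^{−1})^21 = 1, and the only element of order dividing gcd(21, 40) = 1 is 1, so u = v.
With φ(0) = 0 this makes φ injective on all of ℤ_{41}, hence bijective (finite equal-size domain and codomain). In particular φ is surjective.
Since φ is surjective, we find the preimage of 14. The inverse of x ↦ x^21 on (ℤ_{41})^× is x ↦ x^21, because 21·21 = 441 = 11·40 + 1 ≡ 1 (mod 40) and x^{40} = 1 for x ≠ 0 (Fermat). So φ⁻¹(14) = 14^21 mod 41.
Repeated squaring mod 41: 14^1 ≡ 14, 14^2 ≡ 14² = 196 ≡ 32, 14^4 ≡ 32² = 1024 ≡ 40, 14^8 ≡ 40² = 1600 ≡ 1, 14^16 ≡ 1² = 1. Since 21 = 16 + 4 + 1, 14^21 ≡ 1·40·14: 1·40 = 40, then 40·14 = 560 ≡ 27. So 14^21 ≡ 27 (mod 41).
Hence φ⁻¹(14) = 27.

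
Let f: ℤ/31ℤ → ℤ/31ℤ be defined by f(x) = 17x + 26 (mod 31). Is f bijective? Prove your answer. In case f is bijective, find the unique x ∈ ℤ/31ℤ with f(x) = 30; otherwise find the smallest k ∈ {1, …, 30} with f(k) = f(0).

If f(x_1) = f(x_2), then 17x_1 ≡ 17x_2 (mod 31). Because gcd(17, 31) = 1, we may cancel 17 to get x_1 ≡ x_2 (mod 31).
We now compute 17⁻¹ mod 31 explicitly. Euclid's algorithm: 31 = 1·17 + 14, 17 = 1·14 + 3, 14 = 4·3 + 2, 3 = 1·2 + 1; back-substituting gives 1 = 11·17 − 6·31, so 17⁻¹ ≡ 11 (mod 31).
For any y ∈ ℤ/31ℤ, x = 11(y − 26) mod 31 satisfies f(x) = 17·11(y − 26) + 26 ≡ y (since 17·11 ≡ 1 mod 31). So every y has a preimage.
Therefore f is bijective.
Since f is bijective, we compute f⁻¹(30): solve 17x + 26 ≡ 30 (mod 31), i.e. 17x ≡ 4 (mod 31).
Multiplying by 17⁻¹ = 11 gives x ≡ 11·4 = 44 = 1·31 + 13 ≡ 13 (mod 31).
Check: f(13) = 17·13 + 26 = 247 = 7·31 + 30 ≡ 30 (mod 31).

13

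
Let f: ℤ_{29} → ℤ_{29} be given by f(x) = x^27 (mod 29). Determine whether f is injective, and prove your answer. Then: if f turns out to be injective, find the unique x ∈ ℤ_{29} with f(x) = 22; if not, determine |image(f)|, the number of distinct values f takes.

4

Since 29 is prime, the nonzero elements of ℤ_{29} form a cyclic group of order 28.
As gcd(27, 28) = 1, raising to the 27th power is a bijection on this group: if u^27 ≡ v^27 then (uv^{−1})^27 = 1, and the only element of order dividing gcd(27, 28) = 1 is 1, so u = v.
With f(0) = 0 this makes f injective on all of ℤ_{29}, hence bijective (finite equal-size domain and codomain). In particular f is injective.
Since f is injective, we find the preimage of 22. The inverse of x ↦ x^27 on (ℤ_{29})^× is x ↦ x^27, because 27·27 = 729 = 26·28 + 1 ≡ 1 (mod 28) and x^{28} = 1 for x ≠ 0 (Fermat). So f⁻¹(22) = 22^27 mod 29.
Repeated squaring mod 29: 22^1 ≡ 22, 22^2 ≡ 22² = 484 ≡ 20, 22^4 ≡ 20² = 400 ≡ 23, 22^8 ≡ 23² = 529 ≡ 7, 22^16 ≡ 7² = 49 ≡ 20. Since 27 = 16 + 8 + 2 + 1, 22^27 ≡ 20·7·20·22: 20·7 = 140 ≡ 24, then 24·20 = 480 ≡ 16, then 16·22 = 352 ≡ 4. So 22^27 ≡ 4 (mod 29).
Hence f⁻¹(22) = 4.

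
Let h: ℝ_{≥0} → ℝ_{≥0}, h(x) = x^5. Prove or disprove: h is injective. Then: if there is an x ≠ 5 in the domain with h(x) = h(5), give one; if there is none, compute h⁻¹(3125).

5

On ℝ_{≥0}, x ↦ x^5 is strictly increasing, so h(s) = h(t) forces s = t. Therefore h is injective.
Since x ↦ x^5 is strictly increasing on ℝ_{≥0}, it is injective there, so no x ≠ 5 in the domain has h(x) = h(5). We therefore compute h⁻¹(3125) = 3125^{1/5} = 5 (indeed 5^5 = 3125).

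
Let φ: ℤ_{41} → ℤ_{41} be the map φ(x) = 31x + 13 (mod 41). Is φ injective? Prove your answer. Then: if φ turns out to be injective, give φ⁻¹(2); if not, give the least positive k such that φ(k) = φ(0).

Recall: injectivity means: for all u, v in the domain, φ(u) = φ(v) implies u = v.
If φ(u) = φ(v), then 31u ≡ 31v (mod 41). Because gcd(31, 41) = 1, we may cancel 31 to get u ≡ v (mod 41).
Hence φ is injective.
We now compute 31⁻¹ mod 41 explicitly. Euclid's algorithm: 41 = 1·31 + 10, 31 = 3·10 + 1; back-substituting gives 1 = 4·31 − 3·41, so 31⁻¹ ≡ 4 (mod 41).
Since φ is injective, we find φ⁻¹(2): we need 31x ≡ 2 − 13 ≡ 30 (mod 41). Using 31⁻¹ = 4: x ≡ 4·30 = 120 = 2·41 + 38, so x = 38.
Check: φ(38) = 31·38 + 13 = 1191 = 29·41 + 2 ≡ 2 (mod 41).

38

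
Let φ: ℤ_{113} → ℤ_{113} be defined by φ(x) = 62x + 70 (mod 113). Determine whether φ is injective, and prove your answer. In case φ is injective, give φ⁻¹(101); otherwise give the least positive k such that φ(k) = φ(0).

57

If φ(u) = φ(v), then 62u ≡ 62v (mod 113). Because gcd(62, 113) = 1, we may cancel 62 to get u ≡ v (mod 113).
Hence φ is injective.
We now compute 62⁻¹ mod 113 explicitly. Euclid's algorithm: 113 = 1·62 + 51, 62 = 1·51 + 11, 51 = 4·11 + 7, 11 = 1·7 + 4, 7 = 1·4 + 3, 4 = 1·3 + 1; back-substituting gives 1 = 31·62 − 17·113, so 62⁻¹ ≡ 31 (mod 113).
Since φ is injective, we find φ⁻¹(101): we need 62x ≡ 101 − 70 ≡ 31 (mod 113). Using 62⁻¹ = 31: x ≡ 31·31 = 961 = 8·113 + 57, so x = 57.
Check: φ(57) = 62·57 + 70 = 3604 = 31·113 + 101 ≡ 101 (mod 113).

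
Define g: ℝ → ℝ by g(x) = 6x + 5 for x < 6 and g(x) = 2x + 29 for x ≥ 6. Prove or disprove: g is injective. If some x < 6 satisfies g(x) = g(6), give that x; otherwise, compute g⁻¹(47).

9

Both pieces are strictly increasing (slopes 6 and 2), so each is injective on its own interval.
The left piece maps (−∞, 6) onto (−∞, 41); the right piece maps [6, ∞) onto [41, ∞).
These images are disjoint, so no value is attained by both pieces. Thus g is injective.
Because the two images are disjoint, no x < 6 has g(x) = g(6), so we compute g⁻¹(47): 47 lies in [41, ∞), so solve 2x + 29 = 47: x = (47 − 29)/2 = 9.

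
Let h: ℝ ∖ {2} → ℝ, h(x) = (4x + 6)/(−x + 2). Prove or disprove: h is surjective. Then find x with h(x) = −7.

If h(x) = −4, cross-multiplying gives −1(4x + 6) = 4(−x + 2), which simplifies to −6 = 8 — false.  So −4 has no preimage and h is not surjective.
Solving h(x) = −7: cross-multiplying gives 4x + 6 = −7(−x + 2), which rearranges to −3x = −20, so x = 20/3.

20/3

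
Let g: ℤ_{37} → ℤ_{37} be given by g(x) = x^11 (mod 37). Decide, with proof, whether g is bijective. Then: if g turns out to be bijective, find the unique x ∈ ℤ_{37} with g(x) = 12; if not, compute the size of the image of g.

Since 37 is prime, the nonzero elements of ℤ_{37} form a cyclic group of order 36.
As gcd(11, 36) = 1, raising to the 11th power is a bijection on this group: if x_1^11 ≡ x_2^11 then (x_1x_2^{−1})^11 = 1, and the only element of order dividing gcd(11, 36) = 1 is 1, so x_1 = x_2.
With g(0) = 0 this makes g injective on all of ℤ_{37}, hence bijective (finite equal-size domain and codomain). In particular g is bijective.
Since g is bijective, we find the preimage of 12. The inverse of x ↦ x^11 on (ℤ_{37})^× is x ↦ x^23, because 11·23 = 253 = 7·36 + 1 ≡ 1 (mod 36) and x^{36} = 1 for x ≠ 0 (Fermat). So g⁻¹(12) = 12^23 mod 37.
Repeated squaring mod 37: 12^1 ≡ 12, 12^2 ≡ 12² = 144 ≡ 33, 12^4 ≡ 33² = 1089 ≡ 16, 12^8 ≡ 16² = 256 ≡ 34, 12^16 ≡ 34² = 1156 ≡ 9. Since 23 = 16 + 4 + 2 + 1, 12^23 ≡ 9·16·33·12: 9·16 = 144 ≡ 33, then 33·33 = 1089 ≡ 16, then 16·12 = 192 ≡ 7. So 12^23 ≡ 7 (mod 37).
Hence g⁻¹(12) = 7.

7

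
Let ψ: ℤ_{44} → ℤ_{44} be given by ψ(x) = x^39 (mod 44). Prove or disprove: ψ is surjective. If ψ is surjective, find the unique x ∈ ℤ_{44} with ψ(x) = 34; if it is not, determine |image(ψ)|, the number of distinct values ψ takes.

33

ψ(0) = 0^39 = 0.
ψ(22): Repeated squaring mod 44: 22^1 ≡ 22, 22^2 ≡ 22² = 484 ≡ 0, 22^4 ≡ 0² = 0, 22^8 ≡ 0² = 0, 22^16 ≡ 0² = 0, 22^32 ≡ 0² = 0. Since 39 = 32 + 4 + 2 + 1, 22^39 ≡ 0·0·0·22: 0·0 = 0, then 0·0 = 0, then 0·22 = 0. So 22^39 ≡ 0 (mod 44).
So ψ(0) = ψ(22) = 0 while 0 ≠ 22, hence ψ is not injective.
A non-injective map from the 44-element set ℤ_{44} to itself takes at most 43 distinct values, so it cannot be surjective. Therefore ψ is not surjective.
Since ψ is not surjective, we determine |image(ψ)|. Computing x^39 mod 44 for each x (by repeated squaring, reducing mod 44 at every step), the values ψ(0), ψ(1), …, ψ(43) are: 0, 1, 28, 15, 36, 9, 24, 19, 40, 5, 32, 11, 12, 17, 4, 3, 20, 13, 8, 7, 16, 21, 0, 23, 28, 37, 36, 31, 24, 41, 40, 27, 32, 33, 12, 39, 4, 25, 20, 35, 8, 29, 16, 43.
The distinct values are {0, 1, 3, 4, 5, 7, 8, 9, 11, 12, 13, 15, 16, 17, 19, 20, 21, 23, 24, 25, 27, 28, 29, 31, 32, 33, 35, 36, 37, 39, 40, 41, 43}; there are 33 of them.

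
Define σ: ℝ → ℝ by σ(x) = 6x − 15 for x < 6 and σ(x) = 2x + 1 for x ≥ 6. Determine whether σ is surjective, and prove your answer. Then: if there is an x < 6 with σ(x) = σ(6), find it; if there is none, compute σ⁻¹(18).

Both pieces are strictly increasing (slopes 6 and 2), so each is injective on its own interval.
The left piece maps (−∞, 6) onto (−∞, 21); the right piece maps [6, ∞) onto [13, ∞).
The union (−∞, 21) ∪ [13, ∞) covers ℝ, so σ is surjective.
For the follow-up: the images overlap, so an x < 6 with σ(x) = σ(6) exists. σ(6) = 13; solving 6x − 15 = 13 for x < 6 gives x = (13 + 15)/6 = 14/3.

14/3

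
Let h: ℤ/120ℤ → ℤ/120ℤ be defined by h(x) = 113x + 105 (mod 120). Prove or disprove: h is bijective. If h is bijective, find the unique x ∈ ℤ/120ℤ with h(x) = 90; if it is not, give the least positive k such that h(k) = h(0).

105

If h(u) = h(v), then 113u ≡ 113v (mod 120). Because gcd(113, 120) = 1, we may cancel 113 to get u ≡ v (mod 120).
We now compute 113⁻¹ mod 120 explicitly. Euclid's algorithm: 120 = 1·113 + 7, 113 = 16·7 + 1; back-substituting gives 1 = 17·113 − 16·120, so 113⁻¹ ≡ 17 (mod 120).
Then y ↦ 17(y − 105) is a two-sided inverse to h, so every y ∈ ℤ/120ℤ has a preimage.
Thus h is bijective.
Since h is bijective, we compute h⁻¹(90): solve 113x + 105 ≡ 90 (mod 120), i.e. 113x ≡ 105 (mod 120).
Multiplying by 113⁻¹ = 17 gives x ≡ 17·105 = 1785 = 14·120 + 105 ≡ 105 (mod 120).
Check: h(105) = 113·105 + 105 = 11970 = 99·120 + 90 ≡ 90 (mod 120).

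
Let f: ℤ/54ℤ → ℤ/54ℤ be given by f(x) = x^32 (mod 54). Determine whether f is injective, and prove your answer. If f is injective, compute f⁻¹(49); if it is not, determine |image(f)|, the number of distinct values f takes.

f(0) = 0^32 = 0.
f(6): Repeated squaring mod 54: 6^1 ≡ 6, 6^2 ≡ 6² = 36, 6^4 ≡ 36² = 1296 ≡ 0, 6^8 ≡ 0² = 0, 6^16 ≡ 0² = 0, 6^32 ≡ 0² = 0. So 6^32 ≡ 0 (mod 54).
So f(0) = f(6) = 0 while 0 ≠ 6, so f is not injective.
Since f is not injective, we determine |image(f)|. Computing x^32 mod 54 for each x (by repeated squaring, reducing mod 54 at every step), the values f(0), f(1), …, f(53) are: 0, 1, 22, 27, 52, 7, 0, 13, 10, 27, 46, 31, 0, 43, 16, 27, 4, 19, 0, 37, 40, 27, 34, 25, 0, 49, 28, 27, 28, 49, 0, 25, 34, 27, 40, 37, 0, 19, 4, 27, 16, 43, 0, 31, 46, 27, 10, 13, 0, 7, 52, 27, 22, 1.
The distinct values are {0, 1, 4, 7, 10, 13, 16, 19, 22, 25, 27, 28, 31, 34, 37, 40, 43, 46, 49, 52}; there are 20 of them.

20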